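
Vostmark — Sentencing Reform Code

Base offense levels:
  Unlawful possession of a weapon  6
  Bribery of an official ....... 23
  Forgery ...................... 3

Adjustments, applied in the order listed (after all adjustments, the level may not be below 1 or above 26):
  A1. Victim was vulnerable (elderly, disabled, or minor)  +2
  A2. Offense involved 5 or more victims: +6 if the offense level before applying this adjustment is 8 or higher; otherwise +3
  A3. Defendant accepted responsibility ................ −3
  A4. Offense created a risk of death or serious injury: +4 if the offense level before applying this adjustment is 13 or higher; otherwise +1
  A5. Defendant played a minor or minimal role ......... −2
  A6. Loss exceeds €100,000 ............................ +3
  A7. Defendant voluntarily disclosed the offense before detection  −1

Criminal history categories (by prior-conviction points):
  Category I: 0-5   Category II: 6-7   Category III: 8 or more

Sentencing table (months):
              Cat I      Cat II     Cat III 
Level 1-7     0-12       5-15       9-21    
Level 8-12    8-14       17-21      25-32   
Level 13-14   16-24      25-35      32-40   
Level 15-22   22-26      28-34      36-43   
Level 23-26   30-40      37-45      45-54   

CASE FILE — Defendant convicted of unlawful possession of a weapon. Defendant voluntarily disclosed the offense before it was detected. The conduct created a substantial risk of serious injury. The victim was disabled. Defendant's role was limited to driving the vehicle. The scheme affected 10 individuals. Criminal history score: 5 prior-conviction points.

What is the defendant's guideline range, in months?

22-26 months

Base offense level for unlawful possession of a weapon: 6.
A1 applies: 6 + 2 = 8.
A2 applies (level before this adjustment is 8 ≥ 8, so +6): 8 + 6 = 14.
A4 applies (level before this adjustment is 14 ≥ 13, so +4): 14 + 4 = 18.
A5 applies: 18 − 2 = 16.
A6 does not apply.
A7 applies: 16 − 1 = 15.
Final offense level: 15.
Criminal history: 5 prior points → Category I (0-5).
Level 15 falls in the 15-22 band.
Grid: Level 15-22 × Category I = 22-26 months.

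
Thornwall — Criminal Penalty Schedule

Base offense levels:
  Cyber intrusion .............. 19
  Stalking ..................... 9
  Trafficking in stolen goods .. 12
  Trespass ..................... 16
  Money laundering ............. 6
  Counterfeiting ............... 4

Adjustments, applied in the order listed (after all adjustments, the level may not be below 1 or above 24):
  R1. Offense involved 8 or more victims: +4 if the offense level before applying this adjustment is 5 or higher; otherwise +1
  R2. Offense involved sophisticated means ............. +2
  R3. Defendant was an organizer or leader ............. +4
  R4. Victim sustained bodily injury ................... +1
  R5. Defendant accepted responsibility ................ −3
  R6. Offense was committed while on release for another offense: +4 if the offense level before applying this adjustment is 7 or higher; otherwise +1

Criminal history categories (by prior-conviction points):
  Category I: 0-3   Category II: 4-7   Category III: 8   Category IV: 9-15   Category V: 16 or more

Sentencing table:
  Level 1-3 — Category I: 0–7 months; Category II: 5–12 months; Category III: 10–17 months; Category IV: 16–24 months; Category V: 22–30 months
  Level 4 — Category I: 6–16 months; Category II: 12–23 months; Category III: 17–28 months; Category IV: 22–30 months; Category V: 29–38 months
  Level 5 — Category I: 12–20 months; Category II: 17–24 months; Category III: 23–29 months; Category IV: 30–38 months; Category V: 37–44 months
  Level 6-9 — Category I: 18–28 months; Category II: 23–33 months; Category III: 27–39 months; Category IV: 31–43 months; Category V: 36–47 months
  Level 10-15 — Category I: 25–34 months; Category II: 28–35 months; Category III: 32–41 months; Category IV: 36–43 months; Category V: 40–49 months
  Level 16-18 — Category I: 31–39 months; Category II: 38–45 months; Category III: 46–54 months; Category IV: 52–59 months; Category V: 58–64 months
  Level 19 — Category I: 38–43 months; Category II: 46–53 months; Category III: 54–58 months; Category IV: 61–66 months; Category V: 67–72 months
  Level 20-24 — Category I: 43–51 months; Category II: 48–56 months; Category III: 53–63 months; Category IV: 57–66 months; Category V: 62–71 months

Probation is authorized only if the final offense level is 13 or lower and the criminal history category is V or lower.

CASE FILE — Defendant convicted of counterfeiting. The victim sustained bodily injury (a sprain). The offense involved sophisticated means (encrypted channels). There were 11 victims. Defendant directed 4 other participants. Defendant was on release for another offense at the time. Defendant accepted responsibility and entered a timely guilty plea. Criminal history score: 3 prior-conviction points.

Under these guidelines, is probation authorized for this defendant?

Base offense level for counterfeiting: 4.
R1 applies (level before this adjustment is 4 < 5, so +1): 4 + 1 = 5.
R2 applies: 5 + 2 = 7.
R3 applies: 7 + 4 = 11.
R4 applies: 11 + 1 = 12.
R5 applies: 12 − 3 = 9.
R6 applies (level before this adjustment is 9 ≥ 7, so +4): 9 + 4 = 13.
Final offense level: 13.
Criminal history: 3 prior points → Category I (0-3).
Level 13 falls in the 10-15 band.
Grid: Level 10-15 × Category I = 25-34 months.
Probation check: level 13 ≤ 13 and category I ≤ V → eligible.

Yes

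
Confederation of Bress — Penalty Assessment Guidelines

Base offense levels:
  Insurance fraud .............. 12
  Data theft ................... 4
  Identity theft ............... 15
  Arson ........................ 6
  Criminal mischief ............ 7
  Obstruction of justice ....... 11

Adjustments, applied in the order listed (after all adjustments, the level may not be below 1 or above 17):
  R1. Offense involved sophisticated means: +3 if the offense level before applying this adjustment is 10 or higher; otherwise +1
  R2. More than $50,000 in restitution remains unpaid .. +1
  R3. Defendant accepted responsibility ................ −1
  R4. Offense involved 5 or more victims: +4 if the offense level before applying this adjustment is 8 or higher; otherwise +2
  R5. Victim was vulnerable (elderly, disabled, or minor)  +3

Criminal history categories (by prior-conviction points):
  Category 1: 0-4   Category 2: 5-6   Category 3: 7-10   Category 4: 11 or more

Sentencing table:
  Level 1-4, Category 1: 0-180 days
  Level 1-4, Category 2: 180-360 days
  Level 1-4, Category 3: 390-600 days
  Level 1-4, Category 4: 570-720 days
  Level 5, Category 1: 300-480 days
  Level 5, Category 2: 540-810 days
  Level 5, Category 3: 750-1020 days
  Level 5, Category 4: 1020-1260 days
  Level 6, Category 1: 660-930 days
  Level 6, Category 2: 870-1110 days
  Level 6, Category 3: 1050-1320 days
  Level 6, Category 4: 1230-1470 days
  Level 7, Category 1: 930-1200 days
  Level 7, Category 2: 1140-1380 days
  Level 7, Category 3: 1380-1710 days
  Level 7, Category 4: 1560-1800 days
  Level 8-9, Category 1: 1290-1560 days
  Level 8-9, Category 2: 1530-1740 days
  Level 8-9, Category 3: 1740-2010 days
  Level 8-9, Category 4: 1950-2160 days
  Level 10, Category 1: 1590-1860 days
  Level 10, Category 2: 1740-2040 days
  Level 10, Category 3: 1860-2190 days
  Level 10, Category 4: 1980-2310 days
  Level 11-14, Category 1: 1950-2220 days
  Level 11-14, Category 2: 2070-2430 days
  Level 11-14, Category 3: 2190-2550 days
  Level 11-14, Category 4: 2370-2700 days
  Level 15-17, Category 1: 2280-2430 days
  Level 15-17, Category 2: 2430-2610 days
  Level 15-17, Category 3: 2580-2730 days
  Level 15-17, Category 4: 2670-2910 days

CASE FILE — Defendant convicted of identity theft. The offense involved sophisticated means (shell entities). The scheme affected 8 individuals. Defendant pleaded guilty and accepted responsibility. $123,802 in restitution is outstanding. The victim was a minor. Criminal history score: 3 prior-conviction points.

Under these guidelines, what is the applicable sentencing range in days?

2280-2430 days

Base offense level for identity theft: 15.
R1 applies (level before this adjustment is 15 ≥ 10, so +3): 15 + 3 = 18.
R2 applies: 18 + 1 = 19.
R3 applies: 19 − 1 = 18.
R4 applies (level before this adjustment is 18 ≥ 8, so +4): 18 + 4 = 22.
R5 applies: 22 + 3 = 25.
Level 25 exceeds the maximum of 17; capped at 17.
Final offense level: 17.
Criminal history: 3 prior points → Category 1 (0-4).
Level 17 falls in the 15-17 band.
Grid: Level 15-17 × Category 1 = 2280-2430 days.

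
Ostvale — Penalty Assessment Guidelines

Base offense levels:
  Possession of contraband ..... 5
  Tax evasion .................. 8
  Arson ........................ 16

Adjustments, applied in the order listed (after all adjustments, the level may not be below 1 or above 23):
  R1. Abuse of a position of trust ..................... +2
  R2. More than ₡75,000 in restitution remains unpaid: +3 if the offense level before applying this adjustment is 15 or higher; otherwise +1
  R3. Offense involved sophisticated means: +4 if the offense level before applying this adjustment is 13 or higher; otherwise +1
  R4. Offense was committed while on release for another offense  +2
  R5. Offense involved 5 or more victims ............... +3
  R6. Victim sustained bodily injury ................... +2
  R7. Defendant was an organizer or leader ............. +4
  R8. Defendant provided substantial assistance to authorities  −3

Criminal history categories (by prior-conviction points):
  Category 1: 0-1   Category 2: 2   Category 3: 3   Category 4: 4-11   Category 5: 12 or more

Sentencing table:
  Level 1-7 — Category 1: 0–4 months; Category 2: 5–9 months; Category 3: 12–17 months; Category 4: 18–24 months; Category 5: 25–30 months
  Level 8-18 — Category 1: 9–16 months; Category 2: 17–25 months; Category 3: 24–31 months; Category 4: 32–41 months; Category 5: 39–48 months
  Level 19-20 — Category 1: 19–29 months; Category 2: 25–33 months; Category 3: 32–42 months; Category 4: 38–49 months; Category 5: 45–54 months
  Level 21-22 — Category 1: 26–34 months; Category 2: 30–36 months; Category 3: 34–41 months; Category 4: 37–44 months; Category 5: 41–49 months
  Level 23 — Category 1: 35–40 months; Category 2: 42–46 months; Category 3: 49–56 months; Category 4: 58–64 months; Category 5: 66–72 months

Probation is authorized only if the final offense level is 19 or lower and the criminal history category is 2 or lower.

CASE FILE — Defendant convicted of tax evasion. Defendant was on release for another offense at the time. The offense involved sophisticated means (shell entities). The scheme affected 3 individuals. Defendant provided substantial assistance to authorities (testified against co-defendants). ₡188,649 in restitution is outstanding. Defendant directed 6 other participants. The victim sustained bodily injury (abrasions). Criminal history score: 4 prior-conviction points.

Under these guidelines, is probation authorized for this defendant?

Base offense level for tax evasion: 8.
R1 does not apply.
R2 applies (level before this adjustment is 8 < 15, so +1): 8 + 1 = 9.
R3 applies (level before this adjustment is 9 < 13, so +1): 9 + 1 = 10.
R4 applies: 10 + 2 = 12.
R6 applies: 12 + 2 = 14.
R7 applies: 14 + 4 = 18.
R8 applies: 18 − 3 = 15.
Final offense level: 15.
Criminal history: 4 prior points → Category 4 (4-11).
Level 15 falls in the 8-18 band.
Grid: Level 8-18 × Category 4 = 32-41 months.
Probation check: level 15 ≤ 19 and category 4 > 2 → not eligible.

No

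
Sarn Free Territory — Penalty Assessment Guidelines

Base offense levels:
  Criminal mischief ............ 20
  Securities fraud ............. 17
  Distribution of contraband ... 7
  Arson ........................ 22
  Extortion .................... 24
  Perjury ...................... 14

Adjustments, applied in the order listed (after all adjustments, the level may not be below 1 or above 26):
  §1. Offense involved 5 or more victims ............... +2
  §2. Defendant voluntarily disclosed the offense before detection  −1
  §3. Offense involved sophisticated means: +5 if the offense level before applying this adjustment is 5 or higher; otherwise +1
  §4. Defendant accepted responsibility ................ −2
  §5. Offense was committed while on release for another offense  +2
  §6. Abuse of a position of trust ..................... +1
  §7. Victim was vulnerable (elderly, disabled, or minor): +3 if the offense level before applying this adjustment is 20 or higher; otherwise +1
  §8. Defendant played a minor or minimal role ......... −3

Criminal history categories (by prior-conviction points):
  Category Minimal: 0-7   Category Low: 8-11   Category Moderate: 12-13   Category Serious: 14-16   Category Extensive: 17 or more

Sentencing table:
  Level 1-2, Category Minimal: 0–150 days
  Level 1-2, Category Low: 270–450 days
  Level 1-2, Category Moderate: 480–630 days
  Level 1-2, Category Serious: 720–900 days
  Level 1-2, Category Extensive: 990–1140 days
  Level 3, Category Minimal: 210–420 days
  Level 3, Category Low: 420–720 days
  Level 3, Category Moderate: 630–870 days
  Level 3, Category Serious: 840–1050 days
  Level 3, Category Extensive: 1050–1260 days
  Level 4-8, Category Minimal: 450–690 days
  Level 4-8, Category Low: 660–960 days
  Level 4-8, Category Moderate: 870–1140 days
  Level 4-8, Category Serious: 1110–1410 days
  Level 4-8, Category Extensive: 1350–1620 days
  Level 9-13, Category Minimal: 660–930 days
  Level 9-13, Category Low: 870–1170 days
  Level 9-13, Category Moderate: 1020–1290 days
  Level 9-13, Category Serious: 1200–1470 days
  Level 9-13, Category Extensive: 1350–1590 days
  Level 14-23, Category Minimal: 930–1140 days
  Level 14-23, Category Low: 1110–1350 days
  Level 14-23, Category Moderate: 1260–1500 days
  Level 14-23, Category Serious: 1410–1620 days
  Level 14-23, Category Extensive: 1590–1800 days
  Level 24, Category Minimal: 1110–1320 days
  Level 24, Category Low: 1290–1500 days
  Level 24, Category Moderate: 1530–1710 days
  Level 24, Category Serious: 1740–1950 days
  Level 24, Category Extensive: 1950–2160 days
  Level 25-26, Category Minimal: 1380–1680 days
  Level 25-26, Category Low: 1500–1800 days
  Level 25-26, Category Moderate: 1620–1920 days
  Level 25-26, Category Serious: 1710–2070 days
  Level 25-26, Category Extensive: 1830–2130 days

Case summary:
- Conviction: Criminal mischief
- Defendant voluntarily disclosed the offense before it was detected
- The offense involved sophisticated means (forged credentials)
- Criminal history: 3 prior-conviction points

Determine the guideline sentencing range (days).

1110-1320 days

Base offense level for criminal mischief: 20.
§1 does not apply.
§2 applies: 20 − 1 = 19.
§3 applies (level before this adjustment is 19 ≥ 5, so +5): 19 + 5 = 24.
§4 does not apply.
§7 does not apply.
§8 does not apply.
Final offense level: 24.
Criminal history: 3 prior points → Category Minimal (0-7).
Level 24 falls in the 24 band.
Grid: Level 24 × Category Minimal = 1110-1320 days.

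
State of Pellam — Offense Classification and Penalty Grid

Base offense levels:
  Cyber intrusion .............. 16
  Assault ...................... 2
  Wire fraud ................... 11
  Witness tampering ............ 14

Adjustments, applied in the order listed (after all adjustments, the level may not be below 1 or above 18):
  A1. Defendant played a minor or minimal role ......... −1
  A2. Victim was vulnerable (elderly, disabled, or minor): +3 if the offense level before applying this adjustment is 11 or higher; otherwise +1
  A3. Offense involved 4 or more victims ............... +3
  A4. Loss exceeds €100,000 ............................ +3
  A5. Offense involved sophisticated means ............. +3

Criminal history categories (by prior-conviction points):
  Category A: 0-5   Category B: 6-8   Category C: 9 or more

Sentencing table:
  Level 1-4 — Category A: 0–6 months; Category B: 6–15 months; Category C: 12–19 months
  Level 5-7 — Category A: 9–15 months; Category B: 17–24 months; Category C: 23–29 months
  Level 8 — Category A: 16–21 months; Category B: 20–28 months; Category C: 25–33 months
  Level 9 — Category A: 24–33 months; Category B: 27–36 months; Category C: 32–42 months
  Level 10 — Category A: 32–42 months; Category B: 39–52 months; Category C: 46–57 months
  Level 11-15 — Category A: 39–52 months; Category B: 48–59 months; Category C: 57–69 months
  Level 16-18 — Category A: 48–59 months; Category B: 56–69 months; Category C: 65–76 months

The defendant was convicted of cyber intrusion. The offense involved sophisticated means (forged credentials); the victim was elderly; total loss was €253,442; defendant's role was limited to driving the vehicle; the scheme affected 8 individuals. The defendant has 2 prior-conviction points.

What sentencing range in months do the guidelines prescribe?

Base offense level for cyber intrusion: 16.
A1 applies: 16 − 1 = 15.
A2 applies (level before this adjustment is 15 ≥ 11, so +3): 15 + 3 = 18.
A3 applies: 18 + 3 = 21.
A4 applies: 21 + 3 = 24.
A5 applies: 24 + 3 = 27.
Level 27 exceeds the maximum of 18; capped at 18.
Final offense level: 18.
Criminal history: 2 prior points → Category A (0-5).
Level 18 falls in the 16-18 band.
Grid: Level 16-18 × Category A = 48-59 months.

48-59 months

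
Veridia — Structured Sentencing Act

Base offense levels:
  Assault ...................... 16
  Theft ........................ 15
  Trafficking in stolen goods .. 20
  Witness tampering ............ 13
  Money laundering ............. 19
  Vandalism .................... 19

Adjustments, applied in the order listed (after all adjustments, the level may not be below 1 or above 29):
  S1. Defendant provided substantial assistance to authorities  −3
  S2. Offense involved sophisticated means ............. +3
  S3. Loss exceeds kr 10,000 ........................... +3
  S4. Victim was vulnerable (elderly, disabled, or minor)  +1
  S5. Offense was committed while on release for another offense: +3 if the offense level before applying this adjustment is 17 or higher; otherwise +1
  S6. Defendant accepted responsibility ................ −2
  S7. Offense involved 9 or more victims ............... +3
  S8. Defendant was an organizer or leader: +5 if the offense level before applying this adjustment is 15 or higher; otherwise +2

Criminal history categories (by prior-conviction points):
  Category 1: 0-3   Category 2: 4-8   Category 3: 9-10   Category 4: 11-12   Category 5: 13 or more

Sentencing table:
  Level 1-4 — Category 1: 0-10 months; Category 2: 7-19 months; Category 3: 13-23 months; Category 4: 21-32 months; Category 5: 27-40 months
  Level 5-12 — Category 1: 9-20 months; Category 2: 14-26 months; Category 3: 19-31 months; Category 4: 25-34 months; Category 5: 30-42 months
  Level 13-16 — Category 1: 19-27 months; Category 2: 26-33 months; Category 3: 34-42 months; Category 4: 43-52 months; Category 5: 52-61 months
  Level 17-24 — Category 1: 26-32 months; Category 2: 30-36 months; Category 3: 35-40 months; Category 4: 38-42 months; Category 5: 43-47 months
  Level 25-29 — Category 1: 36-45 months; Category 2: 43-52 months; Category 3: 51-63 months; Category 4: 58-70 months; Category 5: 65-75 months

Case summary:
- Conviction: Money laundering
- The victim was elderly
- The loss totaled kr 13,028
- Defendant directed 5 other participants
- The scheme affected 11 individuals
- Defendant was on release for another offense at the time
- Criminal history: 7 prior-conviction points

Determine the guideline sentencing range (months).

43-52 months

Base offense level for money laundering: 19.
S2 does not apply.
S3 applies: 19 + 3 = 22.
S4 applies: 22 + 1 = 23.
S5 applies (level before this adjustment is 23 ≥ 17, so +3): 23 + 3 = 26.
S7 applies: 26 + 3 = 29.
S8 applies (level before this adjustment is 29 ≥ 15, so +5): 29 + 5 = 34.
Level 34 exceeds the maximum of 29; capped at 29.
Final offense level: 29.
Criminal history: 7 prior points → Category 2 (4-8).
Level 29 falls in the 25-29 band.
Grid: Level 25-29 × Category 2 = 43-52 months.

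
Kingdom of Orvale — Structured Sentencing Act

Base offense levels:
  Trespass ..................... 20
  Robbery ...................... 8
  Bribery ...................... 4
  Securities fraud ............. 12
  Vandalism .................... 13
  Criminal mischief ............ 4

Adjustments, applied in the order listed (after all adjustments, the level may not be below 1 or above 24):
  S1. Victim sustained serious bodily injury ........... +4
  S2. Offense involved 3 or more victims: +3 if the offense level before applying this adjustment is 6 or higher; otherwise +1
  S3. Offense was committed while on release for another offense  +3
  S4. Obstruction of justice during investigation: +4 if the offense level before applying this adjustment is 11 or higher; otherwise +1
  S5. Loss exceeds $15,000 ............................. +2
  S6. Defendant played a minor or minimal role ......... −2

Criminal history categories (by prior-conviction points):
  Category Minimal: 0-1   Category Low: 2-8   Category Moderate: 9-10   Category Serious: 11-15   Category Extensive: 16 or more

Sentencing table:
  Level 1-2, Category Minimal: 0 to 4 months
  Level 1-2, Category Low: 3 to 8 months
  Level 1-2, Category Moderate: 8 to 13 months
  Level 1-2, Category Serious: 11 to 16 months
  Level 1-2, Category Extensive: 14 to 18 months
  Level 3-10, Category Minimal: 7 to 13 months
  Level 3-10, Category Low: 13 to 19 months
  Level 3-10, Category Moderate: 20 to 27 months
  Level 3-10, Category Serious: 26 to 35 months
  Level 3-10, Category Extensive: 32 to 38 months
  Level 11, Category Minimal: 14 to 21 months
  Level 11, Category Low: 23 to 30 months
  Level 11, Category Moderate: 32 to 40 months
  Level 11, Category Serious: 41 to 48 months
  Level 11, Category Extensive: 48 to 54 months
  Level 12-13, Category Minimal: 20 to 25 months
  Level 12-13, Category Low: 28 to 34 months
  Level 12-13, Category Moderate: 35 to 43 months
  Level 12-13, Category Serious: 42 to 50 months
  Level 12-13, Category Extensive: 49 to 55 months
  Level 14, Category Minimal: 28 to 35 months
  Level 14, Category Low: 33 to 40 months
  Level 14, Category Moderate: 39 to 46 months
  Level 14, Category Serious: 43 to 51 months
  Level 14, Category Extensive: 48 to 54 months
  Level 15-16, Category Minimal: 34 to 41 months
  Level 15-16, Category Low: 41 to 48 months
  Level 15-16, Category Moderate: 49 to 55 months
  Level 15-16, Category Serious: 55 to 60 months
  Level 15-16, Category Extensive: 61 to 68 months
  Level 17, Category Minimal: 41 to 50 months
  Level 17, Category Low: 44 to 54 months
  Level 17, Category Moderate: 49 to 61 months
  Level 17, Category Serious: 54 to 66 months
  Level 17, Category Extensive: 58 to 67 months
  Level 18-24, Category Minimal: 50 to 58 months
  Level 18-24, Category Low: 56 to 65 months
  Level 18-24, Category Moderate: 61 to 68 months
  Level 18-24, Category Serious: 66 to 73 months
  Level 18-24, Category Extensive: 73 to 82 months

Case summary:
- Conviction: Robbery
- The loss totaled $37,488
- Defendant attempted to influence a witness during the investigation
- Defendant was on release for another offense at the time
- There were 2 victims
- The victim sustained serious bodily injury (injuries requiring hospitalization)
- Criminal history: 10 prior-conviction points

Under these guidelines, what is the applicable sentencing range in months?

61-68 months

Base offense level for robbery: 8.
S1 applies: 8 + 4 = 12.
S2 does not apply.
S3 applies: 12 + 3 = 15.
S4 applies (level before this adjustment is 15 ≥ 11, so +4): 15 + 4 = 19.
S5 applies: 19 + 2 = 21.
S6 does not apply.
Final offense level: 21.
Criminal history: 10 prior points → Category Moderate (9-10).
Level 21 falls in the 18-24 band.
Grid: Level 18-24 × Category Moderate = 61-68 months.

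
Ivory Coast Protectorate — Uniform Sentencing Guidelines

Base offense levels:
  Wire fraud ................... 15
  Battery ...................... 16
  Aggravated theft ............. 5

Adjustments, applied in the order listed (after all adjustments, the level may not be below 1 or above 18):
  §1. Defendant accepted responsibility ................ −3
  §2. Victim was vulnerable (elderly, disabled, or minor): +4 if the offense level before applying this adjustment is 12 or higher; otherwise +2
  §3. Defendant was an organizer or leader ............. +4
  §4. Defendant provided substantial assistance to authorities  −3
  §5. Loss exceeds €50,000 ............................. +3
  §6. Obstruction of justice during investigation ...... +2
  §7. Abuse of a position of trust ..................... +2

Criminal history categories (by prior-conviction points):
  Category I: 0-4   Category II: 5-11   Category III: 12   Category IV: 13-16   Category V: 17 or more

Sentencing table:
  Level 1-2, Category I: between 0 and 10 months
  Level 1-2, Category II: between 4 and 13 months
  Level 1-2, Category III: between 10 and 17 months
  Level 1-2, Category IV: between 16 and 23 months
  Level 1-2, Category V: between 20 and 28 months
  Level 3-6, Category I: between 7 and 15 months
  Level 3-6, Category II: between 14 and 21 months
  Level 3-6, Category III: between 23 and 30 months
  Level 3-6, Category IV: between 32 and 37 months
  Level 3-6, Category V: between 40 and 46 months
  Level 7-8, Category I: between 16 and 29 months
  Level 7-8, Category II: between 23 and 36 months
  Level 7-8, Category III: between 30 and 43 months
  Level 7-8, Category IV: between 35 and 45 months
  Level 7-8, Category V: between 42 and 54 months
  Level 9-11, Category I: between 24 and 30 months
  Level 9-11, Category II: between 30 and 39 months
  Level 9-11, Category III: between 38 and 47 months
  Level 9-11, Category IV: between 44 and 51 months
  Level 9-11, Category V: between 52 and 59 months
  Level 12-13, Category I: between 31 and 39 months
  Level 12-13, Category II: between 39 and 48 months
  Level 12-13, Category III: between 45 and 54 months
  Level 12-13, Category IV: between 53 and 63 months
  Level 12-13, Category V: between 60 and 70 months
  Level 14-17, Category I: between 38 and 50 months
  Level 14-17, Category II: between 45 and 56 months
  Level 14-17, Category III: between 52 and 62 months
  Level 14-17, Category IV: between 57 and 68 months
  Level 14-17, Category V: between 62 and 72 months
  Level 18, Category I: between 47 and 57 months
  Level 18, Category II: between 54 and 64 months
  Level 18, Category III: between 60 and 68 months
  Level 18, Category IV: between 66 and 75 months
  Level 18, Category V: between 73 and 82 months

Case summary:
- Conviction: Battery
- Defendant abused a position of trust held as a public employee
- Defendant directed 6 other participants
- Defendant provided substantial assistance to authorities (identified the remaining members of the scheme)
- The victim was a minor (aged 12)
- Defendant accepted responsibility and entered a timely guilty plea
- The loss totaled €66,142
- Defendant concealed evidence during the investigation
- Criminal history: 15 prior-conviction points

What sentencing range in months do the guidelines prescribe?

Base offense level for battery: 16.
§1 applies: 16 − 3 = 13.
§2 applies (level before this adjustment is 13 ≥ 12, so +4): 13 + 4 = 17.
§3 applies: 17 + 4 = 21.
§4 applies: 21 − 3 = 18.
§5 applies: 18 + 3 = 21.
§6 applies: 21 + 2 = 23.
§7 applies: 23 + 2 = 25.
Level 25 exceeds the maximum of 18; capped at 18.
Final offense level: 18.
Criminal history: 15 prior points → Category IV (13-16).
Level 18 falls in the 18 band.
Grid: Level 18 × Category IV = 66-75 months.

66-75 months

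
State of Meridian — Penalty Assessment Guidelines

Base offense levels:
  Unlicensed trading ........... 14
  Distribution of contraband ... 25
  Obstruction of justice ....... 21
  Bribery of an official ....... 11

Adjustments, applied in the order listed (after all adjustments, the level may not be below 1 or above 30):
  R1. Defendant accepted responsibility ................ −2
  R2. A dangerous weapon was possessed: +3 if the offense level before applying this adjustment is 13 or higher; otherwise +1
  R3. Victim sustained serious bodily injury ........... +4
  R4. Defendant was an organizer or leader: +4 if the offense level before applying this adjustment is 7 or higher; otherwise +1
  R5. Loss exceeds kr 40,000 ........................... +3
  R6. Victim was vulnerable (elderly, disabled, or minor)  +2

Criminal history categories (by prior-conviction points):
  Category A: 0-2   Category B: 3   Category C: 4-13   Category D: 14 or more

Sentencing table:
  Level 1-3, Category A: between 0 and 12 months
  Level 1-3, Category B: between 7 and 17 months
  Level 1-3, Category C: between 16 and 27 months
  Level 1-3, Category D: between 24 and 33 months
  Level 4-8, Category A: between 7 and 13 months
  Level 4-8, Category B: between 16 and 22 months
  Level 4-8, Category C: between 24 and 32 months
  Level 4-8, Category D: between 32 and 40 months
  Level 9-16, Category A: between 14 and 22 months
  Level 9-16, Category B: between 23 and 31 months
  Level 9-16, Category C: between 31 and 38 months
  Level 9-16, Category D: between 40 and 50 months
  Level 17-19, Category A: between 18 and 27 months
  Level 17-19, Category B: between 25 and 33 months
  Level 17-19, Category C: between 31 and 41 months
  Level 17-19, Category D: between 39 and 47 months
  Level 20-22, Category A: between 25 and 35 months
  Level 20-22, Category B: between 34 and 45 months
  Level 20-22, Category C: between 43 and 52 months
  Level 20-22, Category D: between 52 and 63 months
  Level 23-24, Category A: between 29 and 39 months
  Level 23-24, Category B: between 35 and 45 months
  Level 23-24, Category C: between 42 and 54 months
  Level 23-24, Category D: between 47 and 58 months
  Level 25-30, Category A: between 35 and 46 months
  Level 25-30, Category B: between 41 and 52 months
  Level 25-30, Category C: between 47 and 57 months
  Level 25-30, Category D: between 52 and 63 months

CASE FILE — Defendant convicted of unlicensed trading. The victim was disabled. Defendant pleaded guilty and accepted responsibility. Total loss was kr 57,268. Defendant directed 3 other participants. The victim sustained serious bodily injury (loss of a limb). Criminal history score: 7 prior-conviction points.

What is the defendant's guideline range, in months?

47-57 months

Base offense level for unlicensed trading: 14.
R1 applies: 14 − 2 = 12.
R2 does not apply.
R3 applies: 12 + 4 = 16.
R4 applies (level before this adjustment is 16 ≥ 7, so +4): 16 + 4 = 20.
R5 applies: 20 + 3 = 23.
R6 applies: 23 + 2 = 25.
Final offense level: 25.
Criminal history: 7 prior points → Category C (4-13).
Level 25 falls in the 25-30 band.
Grid: Level 25-30 × Category C = 47-57 months.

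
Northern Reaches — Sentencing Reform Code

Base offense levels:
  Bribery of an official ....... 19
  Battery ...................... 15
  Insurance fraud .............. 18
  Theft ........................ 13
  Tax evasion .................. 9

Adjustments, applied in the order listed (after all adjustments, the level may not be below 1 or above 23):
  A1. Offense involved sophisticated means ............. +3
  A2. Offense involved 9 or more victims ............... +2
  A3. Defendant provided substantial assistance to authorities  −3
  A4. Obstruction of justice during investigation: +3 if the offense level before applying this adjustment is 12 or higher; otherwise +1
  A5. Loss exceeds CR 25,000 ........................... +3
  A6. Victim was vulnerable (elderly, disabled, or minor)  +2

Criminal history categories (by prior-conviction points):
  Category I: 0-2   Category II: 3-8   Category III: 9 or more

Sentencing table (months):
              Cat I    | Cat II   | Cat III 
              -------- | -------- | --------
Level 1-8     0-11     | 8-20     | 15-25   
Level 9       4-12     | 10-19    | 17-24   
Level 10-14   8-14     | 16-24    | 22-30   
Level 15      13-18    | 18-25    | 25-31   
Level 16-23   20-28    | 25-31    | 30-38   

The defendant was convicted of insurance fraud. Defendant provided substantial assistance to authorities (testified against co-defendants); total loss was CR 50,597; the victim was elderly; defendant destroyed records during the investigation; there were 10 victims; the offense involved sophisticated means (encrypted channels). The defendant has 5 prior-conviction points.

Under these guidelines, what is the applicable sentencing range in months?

Base offense level for insurance fraud: 18.
A1 applies: 18 + 3 = 21.
A2 applies: 21 + 2 = 23.
A3 applies: 23 − 3 = 20.
A4 applies (level before this adjustment is 20 ≥ 12, so +3): 20 + 3 = 23.
A5 applies: 23 + 3 = 26.
A6 applies: 26 + 2 = 28.
Level 28 exceeds the maximum of 23; capped at 23.
Final offense level: 23.
Criminal history: 5 prior points → Category II (3-8).
Level 23 falls in the 16-23 band.
Grid: Level 16-23 × Category II = 25-31 months.

25-31 months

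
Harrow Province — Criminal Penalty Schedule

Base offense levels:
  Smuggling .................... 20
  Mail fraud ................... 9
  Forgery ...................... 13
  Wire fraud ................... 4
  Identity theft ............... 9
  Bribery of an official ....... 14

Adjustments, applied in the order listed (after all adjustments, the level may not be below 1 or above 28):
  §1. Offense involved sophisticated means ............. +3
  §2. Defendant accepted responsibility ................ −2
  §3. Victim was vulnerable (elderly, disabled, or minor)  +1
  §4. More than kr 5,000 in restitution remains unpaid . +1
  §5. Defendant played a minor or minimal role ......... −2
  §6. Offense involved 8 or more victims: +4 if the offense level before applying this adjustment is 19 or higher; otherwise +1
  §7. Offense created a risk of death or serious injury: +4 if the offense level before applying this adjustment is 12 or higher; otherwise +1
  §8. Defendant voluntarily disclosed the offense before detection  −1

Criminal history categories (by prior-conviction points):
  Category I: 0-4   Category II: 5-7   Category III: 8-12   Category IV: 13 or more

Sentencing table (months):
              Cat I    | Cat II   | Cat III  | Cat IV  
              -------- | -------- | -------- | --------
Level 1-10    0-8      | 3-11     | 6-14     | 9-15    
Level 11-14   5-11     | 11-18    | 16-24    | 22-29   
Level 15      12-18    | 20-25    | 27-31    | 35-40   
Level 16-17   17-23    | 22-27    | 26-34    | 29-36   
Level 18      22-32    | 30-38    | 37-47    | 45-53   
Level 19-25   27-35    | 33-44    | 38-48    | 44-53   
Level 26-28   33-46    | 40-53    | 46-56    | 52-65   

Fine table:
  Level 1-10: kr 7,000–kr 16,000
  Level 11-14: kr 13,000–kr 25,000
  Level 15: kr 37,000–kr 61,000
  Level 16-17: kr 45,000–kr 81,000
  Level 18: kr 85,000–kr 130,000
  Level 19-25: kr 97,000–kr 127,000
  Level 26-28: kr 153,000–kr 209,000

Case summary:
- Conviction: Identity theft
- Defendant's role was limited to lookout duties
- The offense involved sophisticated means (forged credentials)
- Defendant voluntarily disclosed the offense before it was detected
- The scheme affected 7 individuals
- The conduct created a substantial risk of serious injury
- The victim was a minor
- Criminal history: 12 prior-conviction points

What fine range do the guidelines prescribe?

kr 13,000–kr 25,000

Base offense level for identity theft: 9.
§1 applies: 9 + 3 = 12.
§3 applies: 12 + 1 = 13.
§4 does not apply.
§5 applies: 13 − 2 = 11.
§7 applies (level before this adjustment is 11 < 12, so +1): 11 + 1 = 12.
§8 applies: 12 − 1 = 11.
Final offense level: 11.
Level 11 falls in the 11-14 band.
Fine table: Level 11-14 → kr 13,000–kr 25,000.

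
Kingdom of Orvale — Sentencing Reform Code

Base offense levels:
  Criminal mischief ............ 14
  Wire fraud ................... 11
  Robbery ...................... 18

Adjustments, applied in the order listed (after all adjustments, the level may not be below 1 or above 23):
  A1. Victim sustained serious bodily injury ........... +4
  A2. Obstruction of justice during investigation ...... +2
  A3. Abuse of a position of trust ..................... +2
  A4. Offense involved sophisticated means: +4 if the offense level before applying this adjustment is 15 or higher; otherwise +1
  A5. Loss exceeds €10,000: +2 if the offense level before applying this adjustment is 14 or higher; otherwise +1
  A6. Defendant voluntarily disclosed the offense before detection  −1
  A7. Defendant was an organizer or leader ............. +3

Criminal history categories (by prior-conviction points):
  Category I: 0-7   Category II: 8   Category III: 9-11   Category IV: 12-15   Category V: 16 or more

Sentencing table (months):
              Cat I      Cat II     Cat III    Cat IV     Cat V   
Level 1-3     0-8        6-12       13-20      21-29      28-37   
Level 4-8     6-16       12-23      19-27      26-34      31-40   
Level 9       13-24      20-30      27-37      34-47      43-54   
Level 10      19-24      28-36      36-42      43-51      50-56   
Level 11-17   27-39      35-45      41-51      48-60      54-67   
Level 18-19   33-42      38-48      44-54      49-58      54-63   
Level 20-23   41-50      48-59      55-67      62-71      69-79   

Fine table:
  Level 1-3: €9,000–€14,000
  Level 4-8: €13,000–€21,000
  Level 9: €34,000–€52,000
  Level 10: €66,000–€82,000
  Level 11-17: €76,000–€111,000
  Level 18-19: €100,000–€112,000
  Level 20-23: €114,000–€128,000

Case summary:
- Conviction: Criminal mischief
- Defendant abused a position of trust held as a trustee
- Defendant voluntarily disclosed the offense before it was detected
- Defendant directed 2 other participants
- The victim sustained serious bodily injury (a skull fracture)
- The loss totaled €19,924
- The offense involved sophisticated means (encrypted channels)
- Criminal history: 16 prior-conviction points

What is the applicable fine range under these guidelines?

€114,000–€128,000

Base offense level for criminal mischief: 14.
A1 applies: 14 + 4 = 18.
A3 applies: 18 + 2 = 20.
A4 applies (level before this adjustment is 20 ≥ 15, so +4): 20 + 4 = 24.
A5 applies (level before this adjustment is 24 ≥ 14, so +2): 24 + 2 = 26.
A6 applies: 26 − 1 = 25.
A7 applies: 25 + 3 = 28.
Level 28 exceeds the maximum of 23; capped at 23.
Final offense level: 23.
Level 23 falls in the 20-23 band.
Fine table: Level 20-23 → €114,000–€128,000.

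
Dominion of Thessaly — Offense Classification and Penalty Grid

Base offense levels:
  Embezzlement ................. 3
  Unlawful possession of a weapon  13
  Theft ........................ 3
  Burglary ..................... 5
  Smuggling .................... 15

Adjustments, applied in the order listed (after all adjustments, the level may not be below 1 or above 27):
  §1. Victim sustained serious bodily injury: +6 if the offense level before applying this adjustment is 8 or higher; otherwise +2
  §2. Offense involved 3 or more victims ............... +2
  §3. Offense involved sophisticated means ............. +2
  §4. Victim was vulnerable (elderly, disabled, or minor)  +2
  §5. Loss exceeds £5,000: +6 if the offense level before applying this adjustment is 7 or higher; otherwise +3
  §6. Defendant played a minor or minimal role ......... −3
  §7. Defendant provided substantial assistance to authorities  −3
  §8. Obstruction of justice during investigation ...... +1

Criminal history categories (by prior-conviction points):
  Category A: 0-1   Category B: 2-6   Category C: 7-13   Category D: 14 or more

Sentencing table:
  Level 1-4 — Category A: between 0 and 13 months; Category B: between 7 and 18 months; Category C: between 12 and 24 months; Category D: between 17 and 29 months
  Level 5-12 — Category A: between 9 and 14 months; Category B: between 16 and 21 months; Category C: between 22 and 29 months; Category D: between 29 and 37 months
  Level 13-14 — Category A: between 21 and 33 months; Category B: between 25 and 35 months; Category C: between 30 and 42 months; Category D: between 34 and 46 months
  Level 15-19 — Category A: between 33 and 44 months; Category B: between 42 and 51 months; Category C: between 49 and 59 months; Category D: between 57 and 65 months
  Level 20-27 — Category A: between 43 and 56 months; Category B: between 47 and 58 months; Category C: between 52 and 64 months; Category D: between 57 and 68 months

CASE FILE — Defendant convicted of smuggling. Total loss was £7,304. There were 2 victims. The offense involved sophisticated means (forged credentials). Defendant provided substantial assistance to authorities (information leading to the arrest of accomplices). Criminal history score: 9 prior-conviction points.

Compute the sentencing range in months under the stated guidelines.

52-64 months

Base offense level for smuggling: 15.
§3 applies: 15 + 2 = 17.
§4 does not apply.
§5 applies (level before this adjustment is 17 ≥ 7, so +6): 17 + 6 = 23.
§6 does not apply.
§7 applies: 23 − 3 = 20.
Final offense level: 20.
Criminal history: 9 prior points → Category C (7-13).
Level 20 falls in the 20-27 band.
Grid: Level 20-27 × Category C = 52-64 months.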